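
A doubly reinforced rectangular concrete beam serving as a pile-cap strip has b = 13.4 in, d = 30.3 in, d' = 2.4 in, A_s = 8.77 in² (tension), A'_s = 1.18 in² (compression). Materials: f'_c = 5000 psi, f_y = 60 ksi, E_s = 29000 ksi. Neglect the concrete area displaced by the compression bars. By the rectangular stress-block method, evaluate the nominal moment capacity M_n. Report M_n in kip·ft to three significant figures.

M_n ≈ 1160 kip·ft

Assume both steels yield.
a = (A_s − A'_s) f_y/(0.85 f'_c b) = (8.77 − 1.18) × 60/(0.85 × 5 × 13.4) = 7.996 in.
c = a/β₁ = 7.996/0.8 = 9.995 in; ε'_s = 0.003(c − d')/c = 0.0023 ≥ ε_y = 0.0021, so the compression steel yields.
M_n = (A_s − A'_s) f_y (d − a/2) + A'_s f_y (d − d') = 455.4 × (30.3 − 3.998) + 70.8 × (30.3 − 2.4) = 11977.9 + 1975.3 = 13953.2 kip·in = 13953.2/12 = 1162.77 kip·ft.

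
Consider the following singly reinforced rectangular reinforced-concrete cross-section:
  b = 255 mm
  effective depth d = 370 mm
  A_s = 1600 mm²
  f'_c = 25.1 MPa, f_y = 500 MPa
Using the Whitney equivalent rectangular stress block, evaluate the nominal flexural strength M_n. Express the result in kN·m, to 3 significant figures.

M_n ≈ 237 kN·m

T = A_s f_y = 1600 × 500 = 800000 N = 800 kN.
From C = T: a = T/(0.85 f'_c b) = 800000/(0.85 × 25.1 × 255) = 147.05 mm.
M_n = T(d − a/2) = 800 kN × (370 − 73.525) mm = 237.18 kN·m.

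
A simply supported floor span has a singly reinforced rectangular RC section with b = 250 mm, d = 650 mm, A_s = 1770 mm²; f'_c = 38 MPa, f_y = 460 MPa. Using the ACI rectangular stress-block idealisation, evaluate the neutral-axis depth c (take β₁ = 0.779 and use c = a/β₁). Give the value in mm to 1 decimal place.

c ≈ 129.4 mm

T = A_s f_y = 1770 × 460 = 814200 N = 814.2 kN.
Setting C = 0.85 f'_c a b equal to T: a = 814200/(0.85 × 38 × 250) = 100.830 mm.
With β₁ = 0.779, c = a/β₁ = 100.830/0.779 = 129.4 mm.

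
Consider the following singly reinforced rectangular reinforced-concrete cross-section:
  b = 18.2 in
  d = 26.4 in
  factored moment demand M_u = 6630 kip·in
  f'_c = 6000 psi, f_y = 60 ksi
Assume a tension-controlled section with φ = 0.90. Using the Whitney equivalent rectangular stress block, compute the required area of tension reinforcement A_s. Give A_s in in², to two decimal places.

A_s ≈ 4.95 in²

M_n = M_u/φ = 6630/0.90 = 7366.67 kip·in.
From M_n = 0.85 f'_c a b (d − a/2):
a = d − √(d² − 2M_n/(0.85 f'_c b)) = 26.4 − √(26.4² − 2 × 7366.67/(0.85 × 6 × 18.2)) = 3.200 in.
A_s = 0.85 f'_c a b / f_y = 0.85 × 6 × 3.200 × 18.2 / 60 = 4.950 in².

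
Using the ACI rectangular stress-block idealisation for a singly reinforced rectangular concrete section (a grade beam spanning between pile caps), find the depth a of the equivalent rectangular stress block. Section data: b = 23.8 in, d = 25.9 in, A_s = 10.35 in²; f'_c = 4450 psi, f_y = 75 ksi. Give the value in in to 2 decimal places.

T = A_s f_y = 10.35 × 75 = 776.25 kips.
a = T/(0.85 f'_c b) = 776.25/(0.85 × 4.45 × 23.8) = 8.62 in.

a ≈ 8.62 in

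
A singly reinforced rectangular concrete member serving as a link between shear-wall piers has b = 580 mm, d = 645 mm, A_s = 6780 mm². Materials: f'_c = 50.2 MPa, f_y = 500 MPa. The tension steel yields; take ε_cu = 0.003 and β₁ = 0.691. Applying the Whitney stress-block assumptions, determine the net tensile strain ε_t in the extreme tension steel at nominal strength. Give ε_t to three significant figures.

ε_t ≈ 0.00676

a = A_s f_y/(0.85 f'_c b) = 136.98 mm.
β₁ = 0.691, so c = a/β₁ = 136.98/0.691 = 198.23 mm.
From the linear strain diagram with ε_cu = 0.003: ε_t = 0.003 (d − c)/c = 0.003 × (645 − 198.23)/198.23 = 0.00676.
Since ε_t ≥ 0.005, the section is tension-controlled.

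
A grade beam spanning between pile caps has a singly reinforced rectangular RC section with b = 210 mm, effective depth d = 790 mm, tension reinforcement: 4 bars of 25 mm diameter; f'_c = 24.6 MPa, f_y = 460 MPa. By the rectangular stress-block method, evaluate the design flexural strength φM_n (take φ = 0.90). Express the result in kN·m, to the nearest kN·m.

φM_n ≈ 559 kN·m

A_s = 4 × 491 = 1964 mm².
T = A_s f_y = 1964 × 460 = 903440 N = 903.44 kN.
From C = T: a = T/(0.85 f'_c b) = 903440/(0.85 × 24.6 × 210) = 205.74 mm.
M_n = T(d − a/2) = 903.44 kN × (790 − 102.87) mm = 620.78 kN·m.
φM_n = 0.90 × 620.78 = 558.70 kN·m.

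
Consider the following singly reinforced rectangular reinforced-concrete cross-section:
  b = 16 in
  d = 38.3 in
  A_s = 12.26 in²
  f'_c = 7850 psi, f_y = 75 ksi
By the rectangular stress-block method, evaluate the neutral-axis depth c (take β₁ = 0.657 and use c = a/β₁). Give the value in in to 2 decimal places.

T = A_s f_y = 12.26 × 75 = 919.5 kips.
a = T/(0.85 f'_c b) = 919.5/(0.85 × 7.85 × 16) = 8.6128 in.
With β₁ = 0.657, c = a/β₁ = 8.6128/0.657 = 13.11 in.

c ≈ 13.11 in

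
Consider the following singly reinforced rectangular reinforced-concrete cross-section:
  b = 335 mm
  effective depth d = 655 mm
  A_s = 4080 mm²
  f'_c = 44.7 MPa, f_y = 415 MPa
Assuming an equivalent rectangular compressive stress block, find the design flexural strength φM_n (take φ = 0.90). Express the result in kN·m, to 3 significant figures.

φM_n ≈ 897 kN·m

T = A_s f_y = 4080 × 415 = 1693200 N = 1693.2 kN.
From C = T: a = T/(0.85 f'_c b) = 1693200/(0.85 × 44.7 × 335) = 133.03 mm.
M_n = T(d − a/2) = 1693.2 kN × (655 − 66.515) mm = 996.42 kN·m.
φM_n = 0.90 × 996.42 = 896.78 kN·m.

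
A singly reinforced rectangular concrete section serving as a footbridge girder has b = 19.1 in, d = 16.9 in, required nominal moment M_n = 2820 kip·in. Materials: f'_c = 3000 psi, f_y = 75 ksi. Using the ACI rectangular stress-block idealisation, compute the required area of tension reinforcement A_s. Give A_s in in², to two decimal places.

A_s ≈ 2.51 in²

From M_n = 0.85 f'_c a b (d − a/2):
a = d − √(d² − 2M_n/(0.85 f'_c b)) = 16.9 − √(16.9² − 2 × 2820/(0.85 × 3 × 19.1)) = 3.869 in.
A_s = 0.85 f'_c a b / f_y = 0.85 × 3 × 3.869 × 19.1 / 75 = 2.513 in².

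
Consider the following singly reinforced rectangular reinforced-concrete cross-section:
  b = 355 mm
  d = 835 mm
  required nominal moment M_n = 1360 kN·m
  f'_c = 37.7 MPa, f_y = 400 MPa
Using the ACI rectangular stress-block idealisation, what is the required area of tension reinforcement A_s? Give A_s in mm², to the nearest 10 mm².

A_s ≈ 4500 mm²

With M_n = 0.85 f'_c a b (d − a/2), solve the quadratic for a:
a = d − √(d² − 2M_n/(0.85 f'_c b)) = 835 − √(835² − 2 × 1360×10⁶/(0.85 × 37.7 × 355)) = 158.15 mm.
A_s = 0.85 f'_c a b / f_y = 0.85 × 37.7 × 158.15 × 355 / 400 = 4497.8 mm².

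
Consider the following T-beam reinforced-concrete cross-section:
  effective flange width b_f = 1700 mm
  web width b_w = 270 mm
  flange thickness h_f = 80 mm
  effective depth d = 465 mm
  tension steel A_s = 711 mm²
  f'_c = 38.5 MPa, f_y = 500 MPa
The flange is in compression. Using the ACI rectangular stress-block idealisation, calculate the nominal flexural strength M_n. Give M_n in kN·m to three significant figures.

Tension: T = A_s f_y = 711 × 500 = 355500 N.
Try a within the flange: a = T/(0.85 f'_c b_f) = 355500/(0.85 × 38.5 × 1700) = 6.39 mm.
Since a = 6.39 ≤ h_f = 80 mm, the stress block lies entirely in the flange; analyse as a rectangular beam of width b_f.
M_n = T(d − a/2) = 355500 × (465 − 3.195) = 164.17 × 10⁶ N·mm.
M_n = 164.17 kN·m.

M_n ≈ 164 kN·m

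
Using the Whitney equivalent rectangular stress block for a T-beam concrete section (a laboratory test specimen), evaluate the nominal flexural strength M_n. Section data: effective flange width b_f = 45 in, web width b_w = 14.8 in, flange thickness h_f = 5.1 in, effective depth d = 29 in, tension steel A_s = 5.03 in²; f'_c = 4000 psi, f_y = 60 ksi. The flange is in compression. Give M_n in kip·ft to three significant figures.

Tension: T = A_s f_y = 5.03 × 60 = 301.8 kips.
Try a within the flange: a = T/(0.85 f'_c b_f) = 301.8/(0.85 × 4 × 45) = 1.973 in.
Since a = 1.973 ≤ h_f = 5.1 in, the stress block lies entirely in the flange; analyse as a rectangular beam of width b_f.
M_n = T(d − a/2) = 301.8 × (29 − 0.9865) = 8454.5 kip·in.
M_n = 8454.5/12 = 704.54 kip·ft.

M_n ≈ 705 kip·ft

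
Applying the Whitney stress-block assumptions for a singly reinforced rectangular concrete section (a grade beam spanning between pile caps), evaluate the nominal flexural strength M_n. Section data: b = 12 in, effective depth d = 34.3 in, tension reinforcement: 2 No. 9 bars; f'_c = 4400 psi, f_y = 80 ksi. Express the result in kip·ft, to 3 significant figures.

M_n ≈ 434 kip·ft

A_s = 2 × 1 = 2 in².
T = A_s f_y = 2 × 80 = 160 kips.
a = T/(0.85 f'_c b) = 160/(0.85 × 4.4 × 12) = 3.565 in.
M_n = T(d − a/2) = 160 × (34.3 − 1.7825) = 5202.8 kip·in = 5202.8/12 = 433.57 kip·ft.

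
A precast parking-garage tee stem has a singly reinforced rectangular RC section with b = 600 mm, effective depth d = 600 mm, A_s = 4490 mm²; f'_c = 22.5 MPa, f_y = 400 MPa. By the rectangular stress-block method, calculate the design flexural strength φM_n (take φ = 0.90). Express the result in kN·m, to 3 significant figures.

φM_n ≈ 843 kN·m

T = A_s f_y = 4490 × 400 = 1796000 N = 1796 kN.
From C = T: a = T/(0.85 f'_c b) = 1796000/(0.85 × 22.5 × 600) = 156.51 mm.
M_n = T(d − a/2) = 1796 kN × (600 − 78.255) mm = 937.05 kN·m.
φM_n = 0.90 × 937.05 = 843.35 kN·m.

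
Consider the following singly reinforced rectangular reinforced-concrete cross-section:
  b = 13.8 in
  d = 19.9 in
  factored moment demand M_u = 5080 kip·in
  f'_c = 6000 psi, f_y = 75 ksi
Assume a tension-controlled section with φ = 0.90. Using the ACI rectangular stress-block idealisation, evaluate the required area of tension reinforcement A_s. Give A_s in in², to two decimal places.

A_s ≈ 4.27 in²

M_n = M_u/φ = 5080/0.90 = 5644.44 kip·in.
From M_n = 0.85 f'_c a b (d − a/2):
a = d − √(d² − 2M_n/(0.85 f'_c b)) = 19.9 − √(19.9² − 2 × 5644.44/(0.85 × 6 × 13.8)) = 4.550 in.
A_s = 0.85 f'_c a b / f_y = 0.85 × 6 × 4.550 × 13.8 / 75 = 4.270 in².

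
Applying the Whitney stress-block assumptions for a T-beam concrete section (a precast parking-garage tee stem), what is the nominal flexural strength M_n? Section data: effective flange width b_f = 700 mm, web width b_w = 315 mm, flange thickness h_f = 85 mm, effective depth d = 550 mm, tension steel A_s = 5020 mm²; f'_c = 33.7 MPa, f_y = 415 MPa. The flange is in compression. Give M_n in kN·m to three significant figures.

M_n ≈ 1030 kN·m

Tension: T = A_s f_y = 5020 × 415 = 2083300 N.
Try a within the flange: a = T/(0.85 f'_c b_f) = 2083300/(0.85 × 33.7 × 700) = 103.90 mm.
a = 103.90 > h_f = 85 mm: the block extends into the web. Split into flange-overhang and web parts.
C_f = 0.85 f'_c (b_f − b_w) h_f = 0.85 × 33.7 × (700 − 315) × 85 = 937408 N.
Remaining web compression depth: a_w = (T − C_f)/(0.85 f'_c b_w) = (2083300 − 937408)/(0.85 × 33.7 × 315) = 126.99 mm.
M_n = C_f(d − h_f/2) + (T − C_f)(d − a_w/2) = 937408 × (550 − 42.5) + 1145892 × (550 − 63.495) = 475.73 + 557.48 = 1033.21 × 10⁶ N·mm.
M_n = 1033.21 kN·m.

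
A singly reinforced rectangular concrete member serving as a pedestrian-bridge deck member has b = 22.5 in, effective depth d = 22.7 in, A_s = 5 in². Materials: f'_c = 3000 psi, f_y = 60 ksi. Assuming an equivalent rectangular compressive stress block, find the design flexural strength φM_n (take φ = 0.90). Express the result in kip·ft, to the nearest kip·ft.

φM_n ≈ 452 kip·ft

T = A_s f_y = 5 × 60 = 300 kips.
a = T/(0.85 f'_c b) = 300/(0.85 × 3 × 22.5) = 5.229 in.
M_n = T(d − a/2) = 300 × (22.7 − 2.6145) = 6025.7 kip·in = 6025.7/12 = 502.14 kip·ft.
φM_n = 0.90 × 502.14 = 451.93 kip·ft.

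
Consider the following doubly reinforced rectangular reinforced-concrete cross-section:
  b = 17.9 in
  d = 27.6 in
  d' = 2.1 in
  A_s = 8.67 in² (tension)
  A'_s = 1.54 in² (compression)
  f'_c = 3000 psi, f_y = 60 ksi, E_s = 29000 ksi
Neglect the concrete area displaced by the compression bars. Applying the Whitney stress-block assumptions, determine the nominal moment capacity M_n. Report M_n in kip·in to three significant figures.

M_n ≈ 12200 kip·in

Assume both steels yield.
a = (A_s − A'_s) f_y/(0.85 f'_c b) = (8.67 − 1.54) × 60/(0.85 × 3 × 17.9) = 9.372 in.
c = a/β₁ = 9.372/0.85 = 11.026 in; ε'_s = 0.003(c − d')/c = 0.0024 ≥ ε_y = 0.0021, so the compression steel yields.
M_n = (A_s − A'_s) f_y (d − a/2) + A'_s f_y (d − d') = 427.8 × (27.6 − 4.686) + 92.4 × (27.6 − 2.1) = 9802.6 + 2356.2 = 12158.8 kip·in.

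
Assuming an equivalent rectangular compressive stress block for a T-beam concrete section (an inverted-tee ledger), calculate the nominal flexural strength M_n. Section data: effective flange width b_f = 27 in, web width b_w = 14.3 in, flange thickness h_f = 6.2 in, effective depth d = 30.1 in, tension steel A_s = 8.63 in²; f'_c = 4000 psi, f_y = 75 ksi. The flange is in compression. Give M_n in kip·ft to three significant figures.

M_n ≈ 1430 kip·ft

Tension: T = A_s f_y = 8.63 × 75 = 647.25 kips.
Try a within the flange: a = T/(0.85 f'_c b_f) = 647.25/(0.85 × 4 × 27) = 7.051 in.
a = 7.051 > h_f = 6.2 in: the block extends into the web. Split into flange-overhang and web parts.
C_f = 0.85 f'_c (b_f − b_w) h_f = 0.85 × 4 × (27 − 14.3) × 6.2 = 267.7 kips.
Remaining web compression depth: a_w = (T − C_f)/(0.85 f'_c b_w) = (647.25 − 267.7)/(0.85 × 4 × 14.3) = 7.806 in.
M_n = C_f(d − h_f/2) + (T − C_f)(d − a_w/2) = 267.7 × (30.1 − 3.1) + 379.55 × (30.1 − 3.903) = 7227.9 + 9943.1 = 17171.0 kip·in.
M_n = 17171.0/12 = 1430.92 kip·ft.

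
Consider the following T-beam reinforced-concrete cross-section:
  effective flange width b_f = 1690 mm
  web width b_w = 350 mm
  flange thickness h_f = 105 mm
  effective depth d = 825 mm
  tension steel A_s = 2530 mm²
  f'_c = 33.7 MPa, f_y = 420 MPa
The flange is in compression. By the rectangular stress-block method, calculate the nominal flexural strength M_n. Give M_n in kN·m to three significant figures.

Tension: T = A_s f_y = 2530 × 420 = 1062600 N.
Try a within the flange: a = T/(0.85 f'_c b_f) = 1062600/(0.85 × 33.7 × 1690) = 21.95 mm.
Since a = 21.95 ≤ h_f = 105 mm, the stress block lies entirely in the flange; analyse as a rectangular beam of width b_f.
M_n = T(d − a/2) = 1062600 × (825 − 10.975) = 864.98 × 10⁶ N·mm.
M_n = 864.98 kN·m.

M_n ≈ 865 kN·m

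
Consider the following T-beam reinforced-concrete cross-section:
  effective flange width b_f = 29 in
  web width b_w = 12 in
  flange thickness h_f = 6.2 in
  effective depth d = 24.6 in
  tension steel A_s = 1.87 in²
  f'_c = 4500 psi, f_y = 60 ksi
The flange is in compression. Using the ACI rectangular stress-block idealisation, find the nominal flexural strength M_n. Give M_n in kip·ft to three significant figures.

M_n ≈ 225 kip·ft

Tension: T = A_s f_y = 1.87 × 60 = 112.2 kips.
Try a within the flange: a = T/(0.85 f'_c b_f) = 112.2/(0.85 × 4.5 × 29) = 1.011 in.
Since a = 1.011 ≤ h_f = 6.2 in, the stress block lies entirely in the flange; analyse as a rectangular beam of width b_f.
M_n = T(d − a/2) = 112.2 × (24.6 − 0.5055) = 2703.4 kip·in.
M_n = 2703.4/12 = 225.28 kip·ft.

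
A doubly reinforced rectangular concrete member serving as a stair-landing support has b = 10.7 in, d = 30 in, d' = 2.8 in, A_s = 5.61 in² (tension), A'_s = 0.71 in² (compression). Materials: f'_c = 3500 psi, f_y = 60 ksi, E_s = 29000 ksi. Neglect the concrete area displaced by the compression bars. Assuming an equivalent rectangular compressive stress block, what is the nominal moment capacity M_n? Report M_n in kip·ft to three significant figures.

M_n ≈ 718 kip·ft

Assume both steels yield.
a = (A_s − A'_s) f_y/(0.85 f'_c b) = (5.61 − 0.71) × 60/(0.85 × 3.5 × 10.7) = 9.236 in.
c = a/β₁ = 9.236/0.85 = 10.866 in; ε'_s = 0.003(c − d')/c = 0.0022 ≥ ε_y = 0.0021, so the compression steel yields.
M_n = (A_s − A'_s) f_y (d − a/2) + A'_s f_y (d − d') = 294 × (30 − 4.618) + 42.6 × (30 − 2.8) = 7462.3 + 1158.7 = 8621.0 kip·in = 8621.0/12 = 718.42 kip·ft.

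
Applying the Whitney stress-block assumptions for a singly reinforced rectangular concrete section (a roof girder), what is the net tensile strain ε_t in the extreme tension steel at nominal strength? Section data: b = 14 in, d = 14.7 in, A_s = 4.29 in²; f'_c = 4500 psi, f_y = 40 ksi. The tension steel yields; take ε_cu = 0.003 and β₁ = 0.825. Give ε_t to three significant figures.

a = A_s f_y/(0.85 f'_c b) = 3.204 in.
β₁ = 0.825, so c = a/β₁ = 3.204/0.825 = 3.884 in.
From the linear strain diagram with ε_cu = 0.003: ε_t = 0.003 (d − c)/c = 0.003 × (14.7 − 3.884)/3.884 = 0.00835.
Since ε_t ≥ 0.005, the section is tension-controlled.

ε_t ≈ 0.00835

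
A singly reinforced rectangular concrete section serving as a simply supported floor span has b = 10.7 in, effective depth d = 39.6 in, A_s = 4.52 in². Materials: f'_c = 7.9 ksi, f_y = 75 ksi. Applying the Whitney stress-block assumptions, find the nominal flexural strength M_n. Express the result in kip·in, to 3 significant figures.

T = A_s f_y = 4.52 × 75 = 339 kips.
a = T/(0.85 f'_c b) = 339/(0.85 × 7.9 × 10.7) = 4.718 in.
M_n = T(d − a/2) = 339 × (39.6 − 2.359) = 12624.7 kip·in.

M_n ≈ 12600 kip·in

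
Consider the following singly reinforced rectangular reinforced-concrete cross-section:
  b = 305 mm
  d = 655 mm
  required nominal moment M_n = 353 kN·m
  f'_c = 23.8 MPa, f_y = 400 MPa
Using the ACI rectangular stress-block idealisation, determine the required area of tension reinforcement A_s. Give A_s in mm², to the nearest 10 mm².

With M_n = 0.85 f'_c a b (d − a/2), solve the quadratic for a:
a = d − √(d² − 2M_n/(0.85 f'_c b)) = 655 − √(655² − 2 × 353×10⁶/(0.85 × 23.8 × 305)) = 94.11 mm.
A_s = 0.85 f'_c a b / f_y = 0.85 × 23.8 × 94.11 × 305 / 400 = 1451.7 mm².

A_s ≈ 1450 mm²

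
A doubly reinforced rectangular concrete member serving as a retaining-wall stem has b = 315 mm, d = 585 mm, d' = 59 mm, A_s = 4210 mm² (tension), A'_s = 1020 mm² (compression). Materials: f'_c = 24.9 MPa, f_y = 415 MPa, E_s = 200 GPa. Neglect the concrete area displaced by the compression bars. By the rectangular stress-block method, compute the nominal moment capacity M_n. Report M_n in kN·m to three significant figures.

Assume both tension and compression steel yield.
Net tension couple steel: A_s − A'_s = 3190 mm².
a = (A_s − A'_s) f_y / (0.85 f'_c b) = 1323850/(0.85 × 24.9 × 315) = 198.57 mm.
c = a/β₁ = 198.57/0.85 = 233.61 mm; ε'_s = 0.003(c − d')/c = 0.0022 ≥ f_y/E_s = 0.0021, so compression steel does yield.
M_n = (A_s − A'_s) f_y (d − a/2) + A'_s f_y (d − d') = [1323850 × (585 − 99.285) + 423300 × (585 − 59)] × 10⁻⁶ = 643.01 + 222.66 = 865.67 kN·m.

M_n ≈ 866 kN·m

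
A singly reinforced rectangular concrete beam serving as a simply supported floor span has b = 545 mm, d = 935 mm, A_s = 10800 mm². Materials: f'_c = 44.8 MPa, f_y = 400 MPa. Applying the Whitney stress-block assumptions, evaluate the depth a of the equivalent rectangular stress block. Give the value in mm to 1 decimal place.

T = A_s f_y = 10800 × 400 = 4320000 N = 4320 kN.
Setting C = 0.85 f'_c a b equal to T: a = 4320000/(0.85 × 44.8 × 545) = 208.2 mm.

a ≈ 208.2 mm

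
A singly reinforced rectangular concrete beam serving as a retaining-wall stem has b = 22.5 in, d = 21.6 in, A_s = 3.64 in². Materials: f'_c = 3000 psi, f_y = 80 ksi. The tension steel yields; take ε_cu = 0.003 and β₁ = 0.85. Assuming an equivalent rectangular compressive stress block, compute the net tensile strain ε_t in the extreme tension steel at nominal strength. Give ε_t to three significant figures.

a = A_s f_y/(0.85 f'_c b) = 5.075 in.
β₁ = 0.85, so c = a/β₁ = 5.075/0.85 = 5.971 in.
From the linear strain diagram with ε_cu = 0.003: ε_t = 0.003 (d − c)/c = 0.003 × (21.6 − 5.971)/5.971 = 0.00785.
Since ε_t ≥ 0.005, the section is tension-controlled.

ε_t ≈ 0.00785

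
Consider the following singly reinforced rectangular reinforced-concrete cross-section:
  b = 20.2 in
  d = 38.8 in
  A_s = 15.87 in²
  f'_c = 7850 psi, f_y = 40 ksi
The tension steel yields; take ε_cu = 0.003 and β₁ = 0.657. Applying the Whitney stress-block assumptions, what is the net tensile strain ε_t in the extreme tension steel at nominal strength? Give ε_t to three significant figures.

a = A_s f_y/(0.85 f'_c b) = 4.710 in.
β₁ = 0.657, so c = a/β₁ = 4.710/0.657 = 7.169 in.
From the linear strain diagram with ε_cu = 0.003: ε_t = 0.003 (d − c)/c = 0.003 × (38.8 − 7.169)/7.169 = 0.0132.
Since ε_t ≥ 0.005, the section is tension-controlled.

ε_t ≈ 0.0132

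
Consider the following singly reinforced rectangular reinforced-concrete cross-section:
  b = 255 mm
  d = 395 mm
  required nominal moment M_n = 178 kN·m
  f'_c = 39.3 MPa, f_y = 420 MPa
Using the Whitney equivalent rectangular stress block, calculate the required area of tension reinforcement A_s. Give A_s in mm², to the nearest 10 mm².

A_s ≈ 1160 mm²

With M_n = 0.85 f'_c a b (d − a/2), solve the quadratic for a:
a = d − √(d² − 2M_n/(0.85 f'_c b)) = 395 − √(395² − 2 × 178×10⁶/(0.85 × 39.3 × 255)) = 57.02 mm.
A_s = 0.85 f'_c a b / f_y = 0.85 × 39.3 × 57.02 × 255 / 420 = 1156.5 mm².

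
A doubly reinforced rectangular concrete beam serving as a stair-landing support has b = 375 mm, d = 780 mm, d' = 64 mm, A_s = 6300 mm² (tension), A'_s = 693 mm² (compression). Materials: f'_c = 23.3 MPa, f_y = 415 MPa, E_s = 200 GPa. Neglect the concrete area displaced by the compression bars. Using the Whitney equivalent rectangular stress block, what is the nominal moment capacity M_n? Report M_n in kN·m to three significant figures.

Assume both tension and compression steel yield.
Net tension couple steel: A_s − A'_s = 5607 mm².
a = (A_s − A'_s) f_y / (0.85 f'_c b) = 2326905/(0.85 × 23.3 × 375) = 313.31 mm.
c = a/β₁ = 313.31/0.85 = 368.60 mm; ε'_s = 0.003(c − d')/c = 0.0025 ≥ f_y/E_s = 0.0021, so compression steel does yield.
M_n = (A_s − A'_s) f_y (d − a/2) + A'_s f_y (d − d') = [2326905 × (780 − 156.655) + 287595 × (780 − 64)] × 10⁻⁶ = 1450.46 + 205.92 = 1656.38 kN·m.

M_n ≈ 1660 kN·m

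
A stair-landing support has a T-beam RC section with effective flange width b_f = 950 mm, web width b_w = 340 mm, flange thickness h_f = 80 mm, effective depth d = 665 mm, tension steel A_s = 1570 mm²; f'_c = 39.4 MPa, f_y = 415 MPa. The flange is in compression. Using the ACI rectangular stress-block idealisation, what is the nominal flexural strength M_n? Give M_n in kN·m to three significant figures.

Tension: T = A_s f_y = 1570 × 415 = 651550 N.
Try a within the flange: a = T/(0.85 f'_c b_f) = 651550/(0.85 × 39.4 × 950) = 20.48 mm.
Since a = 20.48 ≤ h_f = 80 mm, the stress block lies entirely in the flange; analyse as a rectangular beam of width b_f.
M_n = T(d − a/2) = 651550 × (665 − 10.24) = 426.61 × 10⁶ N·mm.
M_n = 426.61 kN·m.

M_n ≈ 427 kN·m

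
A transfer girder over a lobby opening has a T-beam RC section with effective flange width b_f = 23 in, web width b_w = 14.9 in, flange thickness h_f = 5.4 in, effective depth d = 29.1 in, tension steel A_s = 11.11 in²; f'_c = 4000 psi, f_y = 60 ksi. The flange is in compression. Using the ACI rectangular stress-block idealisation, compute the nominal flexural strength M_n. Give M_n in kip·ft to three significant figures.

M_n ≈ 1360 kip·ft

Tension: T = A_s f_y = 11.11 × 60 = 666.6 kips.
Try a within the flange: a = T/(0.85 f'_c b_f) = 666.6/(0.85 × 4 × 23) = 8.524 in.
a = 8.524 > h_f = 5.4 in: the block extends into the web. Split into flange-overhang and web parts.
C_f = 0.85 f'_c (b_f − b_w) h_f = 0.85 × 4 × (23 − 14.9) × 5.4 = 148.7 kips.
Remaining web compression depth: a_w = (T − C_f)/(0.85 f'_c b_w) = (666.6 − 148.7)/(0.85 × 4 × 14.9) = 10.223 in.
M_n = C_f(d − h_f/2) + (T − C_f)(d − a_w/2) = 148.7 × (29.1 − 2.7) + 517.9 × (29.1 − 5.1115) = 3925.7 + 12423.6 = 16349.3 kip·in.
M_n = 16349.3/12 = 1362.44 kip·ft.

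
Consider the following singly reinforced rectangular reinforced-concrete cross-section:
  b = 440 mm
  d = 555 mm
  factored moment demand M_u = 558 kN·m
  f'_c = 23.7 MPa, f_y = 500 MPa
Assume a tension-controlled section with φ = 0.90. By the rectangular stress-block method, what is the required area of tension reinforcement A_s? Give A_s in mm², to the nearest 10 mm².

A_s ≈ 2570 mm²

M_n = M_u/φ = 558/0.90 = 620 kN·m.
With M_n = 0.85 f'_c a b (d − a/2), solve the quadratic for a:
a = d − √(d² − 2M_n/(0.85 f'_c b)) = 555 − √(555² − 2 × 620×10⁶/(0.85 × 23.7 × 440)) = 144.96 mm.
A_s = 0.85 f'_c a b / f_y = 0.85 × 23.7 × 144.96 × 440 / 500 = 2569.8 mm².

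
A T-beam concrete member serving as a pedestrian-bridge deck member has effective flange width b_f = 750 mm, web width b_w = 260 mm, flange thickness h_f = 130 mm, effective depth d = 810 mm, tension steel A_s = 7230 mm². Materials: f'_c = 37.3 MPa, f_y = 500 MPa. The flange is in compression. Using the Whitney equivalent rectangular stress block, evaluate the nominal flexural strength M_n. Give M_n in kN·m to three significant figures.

Tension: T = A_s f_y = 7230 × 500 = 3615000 N.
Try a within the flange: a = T/(0.85 f'_c b_f) = 3615000/(0.85 × 37.3 × 750) = 152.03 mm.
a = 152.03 > h_f = 130 mm: the block extends into the web. Split into flange-overhang and web parts.
C_f = 0.85 f'_c (b_f − b_w) h_f = 0.85 × 37.3 × (750 − 260) × 130 = 2019609 N.
Remaining web compression depth: a_w = (T − C_f)/(0.85 f'_c b_w) = (3615000 − 2019609)/(0.85 × 37.3 × 260) = 193.54 mm.
M_n = C_f(d − h_f/2) + (T − C_f)(d − a_w/2) = 2019609 × (810 − 65) + 1595391 × (810 − 96.77) = 1504.61 + 1137.88 = 2642.49 × 10⁶ N·mm.
M_n = 2642.49 kN·m.

M_n ≈ 2640 kN·m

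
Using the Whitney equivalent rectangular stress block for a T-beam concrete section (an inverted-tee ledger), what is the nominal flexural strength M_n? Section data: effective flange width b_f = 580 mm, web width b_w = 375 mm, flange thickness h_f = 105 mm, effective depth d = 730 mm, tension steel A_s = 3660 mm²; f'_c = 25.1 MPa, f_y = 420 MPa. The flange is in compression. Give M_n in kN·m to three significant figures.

M_n ≈ 1030 kN·m

Tension: T = A_s f_y = 3660 × 420 = 1537200 N.
Try a within the flange: a = T/(0.85 f'_c b_f) = 1537200/(0.85 × 25.1 × 580) = 124.23 mm.
a = 124.23 > h_f = 105 mm: the block extends into the web. Split into flange-overhang and web parts.
C_f = 0.85 f'_c (b_f − b_w) h_f = 0.85 × 25.1 × (580 − 375) × 105 = 459236 N.
Remaining web compression depth: a_w = (T − C_f)/(0.85 f'_c b_w) = (1537200 − 459236)/(0.85 × 25.1 × 375) = 134.73 mm.
M_n = C_f(d − h_f/2) + (T − C_f)(d − a_w/2) = 459236 × (730 − 52.5) + 1077964 × (730 − 67.365) = 311.13 + 714.30 = 1025.43 × 10⁶ N·mm.
M_n = 1025.43 kN·m.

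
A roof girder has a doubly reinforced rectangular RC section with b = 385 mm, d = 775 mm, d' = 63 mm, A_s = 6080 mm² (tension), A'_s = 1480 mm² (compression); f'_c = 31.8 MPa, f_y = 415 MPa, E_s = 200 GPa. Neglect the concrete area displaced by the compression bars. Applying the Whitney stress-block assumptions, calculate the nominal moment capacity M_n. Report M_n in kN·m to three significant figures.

M_n ≈ 1740 kN·m

Assume both tension and compression steel yield.
Net tension couple steel: A_s − A'_s = 4600 mm².
a = (A_s − A'_s) f_y / (0.85 f'_c b) = 1909000/(0.85 × 31.8 × 385) = 183.44 mm.
c = a/β₁ = 183.44/0.823 = 222.89 mm; ε'_s = 0.003(c − d')/c = 0.0022 ≥ f_y/E_s = 0.0021, so compression steel does yield.
M_n = (A_s − A'_s) f_y (d − a/2) + A'_s f_y (d − d') = [1909000 × (775 − 91.72) + 614200 × (775 − 63)] × 10⁻⁶ = 1304.38 + 437.31 = 1741.69 kN·m.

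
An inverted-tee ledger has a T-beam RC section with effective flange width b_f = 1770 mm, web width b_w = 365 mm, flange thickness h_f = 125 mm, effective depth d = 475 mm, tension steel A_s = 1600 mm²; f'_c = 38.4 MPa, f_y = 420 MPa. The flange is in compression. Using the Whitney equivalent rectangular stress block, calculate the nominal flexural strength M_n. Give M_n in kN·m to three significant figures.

Tension: T = A_s f_y = 1600 × 420 = 672000 N.
Try a within the flange: a = T/(0.85 f'_c b_f) = 672000/(0.85 × 38.4 × 1770) = 11.63 mm.
Since a = 11.63 ≤ h_f = 125 mm, the stress block lies entirely in the flange; analyse as a rectangular beam of width b_f.
M_n = T(d − a/2) = 672000 × (475 − 5.815) = 315.29 × 10⁶ N·mm.
M_n = 315.29 kN·m.

M_n ≈ 315 kN·m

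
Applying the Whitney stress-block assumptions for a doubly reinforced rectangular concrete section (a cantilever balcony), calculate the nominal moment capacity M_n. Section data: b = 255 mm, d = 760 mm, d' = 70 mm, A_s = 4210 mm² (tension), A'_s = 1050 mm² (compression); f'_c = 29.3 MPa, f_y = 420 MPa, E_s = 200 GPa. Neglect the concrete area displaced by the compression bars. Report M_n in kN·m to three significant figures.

Assume both tension and compression steel yield.
Net tension couple steel: A_s − A'_s = 3160 mm².
a = (A_s − A'_s) f_y / (0.85 f'_c b) = 1327200/(0.85 × 29.3 × 255) = 208.98 mm.
c = a/β₁ = 208.98/0.841 = 248.49 mm; ε'_s = 0.003(c − d')/c = 0.0022 ≥ f_y/E_s = 0.0021, so compression steel does yield.
M_n = (A_s − A'_s) f_y (d − a/2) + A'_s f_y (d − d') = [1327200 × (760 − 104.49) + 441000 × (760 − 70)] × 10⁻⁶ = 869.99 + 304.29 = 1174.28 kN·m.

M_n ≈ 1170 kN·m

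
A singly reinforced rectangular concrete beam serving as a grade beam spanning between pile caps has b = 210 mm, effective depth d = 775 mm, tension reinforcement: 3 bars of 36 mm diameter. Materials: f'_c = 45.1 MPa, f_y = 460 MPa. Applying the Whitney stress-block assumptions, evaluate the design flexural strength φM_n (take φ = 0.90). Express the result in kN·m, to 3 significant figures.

φM_n ≈ 870 kN·m

A_s = 3 × 1018 = 3054 mm².
T = A_s f_y = 3054 × 460 = 1404840 N = 1404.84 kN.
From C = T: a = T/(0.85 f'_c b) = 1404840/(0.85 × 45.1 × 210) = 174.51 mm.
M_n = T(d − a/2) = 1404.84 kN × (775 − 87.255) mm = 966.17 kN·m.
φM_n = 0.90 × 966.17 = 869.55 kN·m.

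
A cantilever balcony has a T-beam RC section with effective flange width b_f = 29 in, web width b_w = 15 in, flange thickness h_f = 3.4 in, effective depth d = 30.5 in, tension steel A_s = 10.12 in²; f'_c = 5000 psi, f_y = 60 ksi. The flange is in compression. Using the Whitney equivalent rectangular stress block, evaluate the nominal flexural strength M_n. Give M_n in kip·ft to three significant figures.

M_n ≈ 1410 kip·ft

Tension: T = A_s f_y = 10.12 × 60 = 607.2 kips.
Try a within the flange: a = T/(0.85 f'_c b_f) = 607.2/(0.85 × 5 × 29) = 4.927 in.
a = 4.927 > h_f = 3.4 in: the block extends into the web. Split into flange-overhang and web parts.
C_f = 0.85 f'_c (b_f − b_w) h_f = 0.85 × 5 × (29 − 15) × 3.4 = 202.3 kips.
Remaining web compression depth: a_w = (T − C_f)/(0.85 f'_c b_w) = (607.2 − 202.3)/(0.85 × 5 × 15) = 6.351 in.
M_n = C_f(d − h_f/2) + (T − C_f)(d − a_w/2) = 202.3 × (30.5 − 1.7) + 404.9 × (30.5 − 3.1755) = 5826.2 + 11063.7 = 16889.9 kip·in.
M_n = 16889.9/12 = 1407.49 kip·ft.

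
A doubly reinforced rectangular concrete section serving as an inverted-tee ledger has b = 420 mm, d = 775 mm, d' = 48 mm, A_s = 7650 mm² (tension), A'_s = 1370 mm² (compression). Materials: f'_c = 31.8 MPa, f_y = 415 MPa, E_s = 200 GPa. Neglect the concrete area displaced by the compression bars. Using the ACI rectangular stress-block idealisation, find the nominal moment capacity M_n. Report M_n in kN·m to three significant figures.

M_n ≈ 2130 kN·m

Assume both tension and compression steel yield.
Net tension couple steel: A_s − A'_s = 6280 mm².
a = (A_s − A'_s) f_y / (0.85 f'_c b) = 2606200/(0.85 × 31.8 × 420) = 229.57 mm.
c = a/β₁ = 229.57/0.823 = 278.94 mm; ε'_s = 0.003(c − d')/c = 0.0025 ≥ f_y/E_s = 0.0021, so compression steel does yield.
M_n = (A_s − A'_s) f_y (d − a/2) + A'_s f_y (d − d') = [2606200 × (775 − 114.785) + 568550 × (775 − 48)] × 10⁻⁶ = 1720.65 + 413.34 = 2133.99 kN·m.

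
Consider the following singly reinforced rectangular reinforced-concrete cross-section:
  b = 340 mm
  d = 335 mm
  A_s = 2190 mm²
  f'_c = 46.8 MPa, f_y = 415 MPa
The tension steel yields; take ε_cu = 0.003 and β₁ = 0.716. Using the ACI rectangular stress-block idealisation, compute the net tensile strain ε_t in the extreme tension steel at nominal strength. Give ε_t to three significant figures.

ε_t ≈ 0.00771

a = A_s f_y/(0.85 f'_c b) = 67.20 mm.
β₁ = 0.716, so c = a/β₁ = 67.20/0.716 = 93.85 mm.
From the linear strain diagram with ε_cu = 0.003: ε_t = 0.003 (d − c)/c = 0.003 × (335 − 93.85)/93.85 = 0.00771.
Since ε_t ≥ 0.005, the section is tension-controlled.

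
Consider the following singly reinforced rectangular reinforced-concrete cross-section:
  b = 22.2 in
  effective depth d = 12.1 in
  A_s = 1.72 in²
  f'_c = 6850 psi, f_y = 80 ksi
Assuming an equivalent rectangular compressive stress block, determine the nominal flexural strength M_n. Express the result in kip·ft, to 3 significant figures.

M_n ≈ 133 kip·ft

T = A_s f_y = 1.72 × 80 = 137.6 kips.
a = T/(0.85 f'_c b) = 137.6/(0.85 × 6.85 × 22.2) = 1.065 in.
M_n = T(d − a/2) = 137.6 × (12.1 − 0.5325) = 1591.7 kip·in = 1591.7/12 = 132.64 kip·ft.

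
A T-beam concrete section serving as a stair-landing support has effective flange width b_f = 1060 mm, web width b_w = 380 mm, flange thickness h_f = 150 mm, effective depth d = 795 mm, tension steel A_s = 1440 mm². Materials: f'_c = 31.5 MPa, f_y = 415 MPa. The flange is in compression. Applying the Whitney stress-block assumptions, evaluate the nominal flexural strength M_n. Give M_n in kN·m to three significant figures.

M_n ≈ 469 kN·m

Tension: T = A_s f_y = 1440 × 415 = 597600 N.
Try a within the flange: a = T/(0.85 f'_c b_f) = 597600/(0.85 × 31.5 × 1060) = 21.06 mm.
Since a = 21.06 ≤ h_f = 150 mm, the stress block lies entirely in the flange; analyse as a rectangular beam of width b_f.
M_n = T(d − a/2) = 597600 × (795 − 10.53) = 468.80 × 10⁶ N·mm.
M_n = 468.80 kN·m.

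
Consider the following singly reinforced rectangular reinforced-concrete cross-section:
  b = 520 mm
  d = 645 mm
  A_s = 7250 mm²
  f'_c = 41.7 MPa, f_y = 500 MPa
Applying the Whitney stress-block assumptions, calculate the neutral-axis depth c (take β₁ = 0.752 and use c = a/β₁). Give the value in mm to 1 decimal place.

T = A_s f_y = 7250 × 500 = 3625000 N = 3625 kN.
Setting C = 0.85 f'_c a b equal to T: a = 3625000/(0.85 × 41.7 × 520) = 196.675 mm.
With β₁ = 0.752, c = a/β₁ = 196.675/0.752 = 261.5 mm.

c ≈ 261.5 mm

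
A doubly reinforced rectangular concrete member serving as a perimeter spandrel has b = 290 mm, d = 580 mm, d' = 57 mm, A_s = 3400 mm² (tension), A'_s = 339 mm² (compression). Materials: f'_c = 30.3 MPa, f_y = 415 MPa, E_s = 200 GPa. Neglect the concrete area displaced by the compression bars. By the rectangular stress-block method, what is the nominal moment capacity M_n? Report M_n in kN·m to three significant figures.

Assume both tension and compression steel yield.
Net tension couple steel: A_s − A'_s = 3061 mm².
a = (A_s − A'_s) f_y / (0.85 f'_c b) = 1270315/(0.85 × 30.3 × 290) = 170.08 mm.
c = a/β₁ = 170.08/0.834 = 203.93 mm; ε'_s = 0.003(c − d')/c = 0.0022 ≥ f_y/E_s = 0.0021, so compression steel does yield.
M_n = (A_s − A'_s) f_y (d − a/2) + A'_s f_y (d − d') = [1270315 × (580 − 85.04) + 140685 × (580 − 57)] × 10⁻⁶ = 628.76 + 73.58 = 702.34 kN·m.

M_n ≈ 702 kN·m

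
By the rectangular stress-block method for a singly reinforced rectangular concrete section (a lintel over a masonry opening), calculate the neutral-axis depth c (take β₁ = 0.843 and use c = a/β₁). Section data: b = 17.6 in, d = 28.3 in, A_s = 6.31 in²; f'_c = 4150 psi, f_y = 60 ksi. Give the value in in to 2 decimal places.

c ≈ 7.23 in

T = A_s f_y = 6.31 × 60 = 378.6 kips.
a = T/(0.85 f'_c b) = 378.6/(0.85 × 4.15 × 17.6) = 6.0982 in.
With β₁ = 0.843, c = a/β₁ = 6.0982/0.843 = 7.23 in.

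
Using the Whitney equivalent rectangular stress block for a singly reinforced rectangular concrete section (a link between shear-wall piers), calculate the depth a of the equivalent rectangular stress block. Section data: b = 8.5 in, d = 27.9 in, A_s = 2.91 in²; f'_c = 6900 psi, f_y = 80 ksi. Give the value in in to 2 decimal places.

T = A_s f_y = 2.91 × 80 = 232.8 kips.
a = T/(0.85 f'_c b) = 232.8/(0.85 × 6.9 × 8.5) = 4.67 in.

a ≈ 4.67 in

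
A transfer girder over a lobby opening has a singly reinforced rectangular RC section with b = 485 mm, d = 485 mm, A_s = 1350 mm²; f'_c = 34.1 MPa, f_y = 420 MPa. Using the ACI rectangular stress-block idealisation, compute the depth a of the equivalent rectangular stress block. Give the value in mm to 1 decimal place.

T = A_s f_y = 1350 × 420 = 567000 N = 567 kN.
Setting C = 0.85 f'_c a b equal to T: a = 567000/(0.85 × 34.1 × 485) = 40.3 mm.

a ≈ 40.3 mm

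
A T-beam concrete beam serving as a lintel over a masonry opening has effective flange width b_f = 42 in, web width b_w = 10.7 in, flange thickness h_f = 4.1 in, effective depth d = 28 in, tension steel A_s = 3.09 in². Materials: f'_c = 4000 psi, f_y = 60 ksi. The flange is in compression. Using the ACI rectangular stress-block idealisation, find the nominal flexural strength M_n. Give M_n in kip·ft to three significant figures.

Tension: T = A_s f_y = 3.09 × 60 = 185.4 kips.
Try a within the flange: a = T/(0.85 f'_c b_f) = 185.4/(0.85 × 4 × 42) = 1.298 in.
Since a = 1.298 ≤ h_f = 4.1 in, the stress block lies entirely in the flange; analyse as a rectangular beam of width b_f.
M_n = T(d − a/2) = 185.4 × (28 − 0.649) = 5070.9 kip·in.
M_n = 5070.9/12 = 422.58 kip·ft.

M_n ≈ 423 kip·ft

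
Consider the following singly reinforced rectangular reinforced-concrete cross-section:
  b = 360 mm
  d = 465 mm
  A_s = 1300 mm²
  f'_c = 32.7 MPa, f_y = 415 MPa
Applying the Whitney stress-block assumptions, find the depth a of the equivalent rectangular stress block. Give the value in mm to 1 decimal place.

a ≈ 53.9 mm

T = A_s f_y = 1300 × 415 = 539500 N = 539.5 kN.
Setting C = 0.85 f'_c a b equal to T: a = 539500/(0.85 × 32.7 × 360) = 53.9 mm.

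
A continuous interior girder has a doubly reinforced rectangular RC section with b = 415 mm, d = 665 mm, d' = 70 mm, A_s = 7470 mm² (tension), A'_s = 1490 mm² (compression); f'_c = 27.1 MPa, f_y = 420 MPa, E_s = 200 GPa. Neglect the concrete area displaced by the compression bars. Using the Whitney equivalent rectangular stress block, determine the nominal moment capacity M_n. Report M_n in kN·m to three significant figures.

Assume both tension and compression steel yield.
Net tension couple steel: A_s − A'_s = 5980 mm².
a = (A_s − A'_s) f_y / (0.85 f'_c b) = 2511600/(0.85 × 27.1 × 415) = 262.73 mm.
c = a/β₁ = 262.73/0.85 = 309.09 mm; ε'_s = 0.003(c − d')/c = 0.0023 ≥ f_y/E_s = 0.0021, so compression steel does yield.
M_n = (A_s − A'_s) f_y (d − a/2) + A'_s f_y (d − d') = [2511600 × (665 − 131.365) + 625800 × (665 − 70)] × 10⁻⁶ = 1340.28 + 372.35 = 1712.63 kN·m.

M_n ≈ 1710 kN·m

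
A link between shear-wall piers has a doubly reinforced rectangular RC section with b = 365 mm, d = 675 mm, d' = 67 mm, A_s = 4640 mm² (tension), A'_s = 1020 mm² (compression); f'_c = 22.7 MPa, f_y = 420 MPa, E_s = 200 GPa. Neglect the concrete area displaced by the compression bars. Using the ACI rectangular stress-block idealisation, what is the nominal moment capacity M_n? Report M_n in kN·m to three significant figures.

Assume both tension and compression steel yield.
Net tension couple steel: A_s − A'_s = 3620 mm².
a = (A_s − A'_s) f_y / (0.85 f'_c b) = 1520400/(0.85 × 22.7 × 365) = 215.88 mm.
c = a/β₁ = 215.88/0.85 = 253.98 mm; ε'_s = 0.003(c − d')/c = 0.0022 ≥ f_y/E_s = 0.0021, so compression steel does yield.
M_n = (A_s − A'_s) f_y (d − a/2) + A'_s f_y (d − d') = [1520400 × (675 − 107.94) + 428400 × (675 − 67)] × 10⁻⁶ = 862.16 + 260.47 = 1122.63 kN·m.

M_n ≈ 1120 kN·m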